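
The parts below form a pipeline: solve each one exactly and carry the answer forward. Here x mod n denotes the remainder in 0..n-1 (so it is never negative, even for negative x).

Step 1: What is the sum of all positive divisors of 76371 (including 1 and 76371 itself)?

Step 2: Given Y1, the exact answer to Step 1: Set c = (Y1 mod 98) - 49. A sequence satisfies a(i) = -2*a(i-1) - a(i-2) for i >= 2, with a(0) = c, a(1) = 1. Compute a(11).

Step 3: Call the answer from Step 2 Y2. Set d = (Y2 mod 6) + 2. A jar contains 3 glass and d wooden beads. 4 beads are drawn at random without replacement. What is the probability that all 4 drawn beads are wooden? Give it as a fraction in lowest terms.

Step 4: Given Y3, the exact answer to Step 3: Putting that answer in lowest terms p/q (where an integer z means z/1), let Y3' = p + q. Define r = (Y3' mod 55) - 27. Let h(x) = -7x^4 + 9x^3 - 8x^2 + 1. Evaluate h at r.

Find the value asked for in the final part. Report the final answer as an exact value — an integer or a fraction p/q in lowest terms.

-1195199

Step 1: 76371 = 3 * 25457; sigma = (1 + 3) * (1 + 25457) = 4 * 25458 = 101832; answer 101832
Step 2: Y1 = 101832; c = -39; a(2) = -2*(1) - 1*(-39) = 37; iterating: a(2)=37, a(3)=-75, a(4)=113, a(5)=-151, a(6)=189, a(7)=-227, a(8)=265, a(9)=-303, a(10)=341, a(11)=-379; answer -379
Step 3: Y2 = -379; d = 7; total draws C(10,4) = 210; favorable C(7,4) = 35; P = 1/6; answer 1/6
Step 4: Y3 = 1/6; threaded value p + q = 7; r = -20; -7*(-20)^4 + 9*(-20)^3 - 8*(-20)^2 + 1 = (-1120000) + (-72000) + (-3200) + (1) = -1195199; answer -1195199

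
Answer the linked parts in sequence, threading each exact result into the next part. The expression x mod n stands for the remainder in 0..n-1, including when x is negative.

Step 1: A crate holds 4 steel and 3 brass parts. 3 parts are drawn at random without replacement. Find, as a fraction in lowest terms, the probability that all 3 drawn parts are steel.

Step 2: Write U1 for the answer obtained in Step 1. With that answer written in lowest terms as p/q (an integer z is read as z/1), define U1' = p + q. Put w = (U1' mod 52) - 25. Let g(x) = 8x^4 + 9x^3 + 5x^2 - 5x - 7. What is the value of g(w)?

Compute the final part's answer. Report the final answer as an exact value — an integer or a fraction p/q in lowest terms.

332927

Step 1: total draws C(7,3) = 35; favorable C(4,3) = 4; P = 4/35; answer 4/35
Step 2: U1 = 4/35; threaded value p + q = 39; w = 14; 8*(14)^4 + 9*(14)^3 + 5*(14)^2 - 5*(14)^1 - 7 = (307328) + (24696) + (980) + (-70) + (-7) = 332927; answer 332927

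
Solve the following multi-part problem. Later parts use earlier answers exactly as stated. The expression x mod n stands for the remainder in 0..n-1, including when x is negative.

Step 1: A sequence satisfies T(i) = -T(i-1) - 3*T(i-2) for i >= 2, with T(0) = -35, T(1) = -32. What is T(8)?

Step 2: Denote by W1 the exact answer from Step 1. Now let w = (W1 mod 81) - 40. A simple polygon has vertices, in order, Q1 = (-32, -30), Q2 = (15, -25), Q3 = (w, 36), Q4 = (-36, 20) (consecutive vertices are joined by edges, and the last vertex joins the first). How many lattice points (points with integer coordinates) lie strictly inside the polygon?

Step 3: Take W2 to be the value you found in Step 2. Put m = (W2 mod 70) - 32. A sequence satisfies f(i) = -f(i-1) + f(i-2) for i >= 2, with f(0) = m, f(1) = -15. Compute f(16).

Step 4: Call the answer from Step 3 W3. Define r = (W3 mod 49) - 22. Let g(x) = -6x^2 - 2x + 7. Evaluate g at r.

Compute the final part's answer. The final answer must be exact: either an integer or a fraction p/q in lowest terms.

Step 1: T(2) = -1*(-32) - 3*(-35) = 137; iterating: T(2)=137, T(3)=-41, T(4)=-370, T(5)=493, T(6)=617, T(7)=-2096, T(8)=245; answer 245
Step 2: W1 = 245; w = -38; cross terms: (-32*-25 - 15*-30)=1250, (15*36 - -38*-25)=-410, (-38*20 - -36*36)=536, (-36*-30 - -32*20)=1720; twice the area = |3096| = 3096; area = 1548; boundary points = 1 + 1 + 2 + 2 = 6; strictly interior points = area - boundary/2 + 1 = 1546; answer 1546
Step 3: W2 = 1546; m = -26; f(2) = -1*(-15) + 1*(-26) = -11; iterating: f(2)=-11, f(3)=-4, f(4)=-7, f(5)=3, f(6)=-10, f(7)=13, f(8)=-23, f(9)=36, f(10)=-59, f(11)=95, f(12)=-154, f(13)=249, f(14)=-403, f(15)=652, f(16)=-1055; answer -1055
Step 4: W3 = -1055; r = 1; -6*(1)^2 - 2*(1)^1 + 7 = (-6) + (-2) + (7) = -1; answer -1

-1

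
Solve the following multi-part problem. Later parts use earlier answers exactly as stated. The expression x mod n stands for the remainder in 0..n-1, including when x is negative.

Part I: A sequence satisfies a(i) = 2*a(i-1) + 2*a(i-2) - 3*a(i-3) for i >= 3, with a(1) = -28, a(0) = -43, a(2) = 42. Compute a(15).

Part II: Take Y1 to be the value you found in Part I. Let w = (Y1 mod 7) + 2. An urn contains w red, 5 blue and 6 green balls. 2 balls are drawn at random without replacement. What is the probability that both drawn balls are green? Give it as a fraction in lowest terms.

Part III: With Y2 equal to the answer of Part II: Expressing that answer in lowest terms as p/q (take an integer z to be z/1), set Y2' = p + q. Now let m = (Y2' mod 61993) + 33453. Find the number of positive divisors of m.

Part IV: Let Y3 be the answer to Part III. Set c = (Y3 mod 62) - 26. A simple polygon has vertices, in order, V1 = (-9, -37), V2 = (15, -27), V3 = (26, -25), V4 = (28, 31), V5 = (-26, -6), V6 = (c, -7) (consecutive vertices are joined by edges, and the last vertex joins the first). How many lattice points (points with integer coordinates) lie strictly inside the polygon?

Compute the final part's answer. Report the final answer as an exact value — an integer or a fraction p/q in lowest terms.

Part I: a(3) = 2*(42) + 2*(-28) - 3*(-43) = 157; iterating: a(3)=157, a(4)=482, a(5)=1152, a(6)=2797, a(7)=6452, a(8)=15042, a(9)=34597, a(10)=79922, a(11)=183912, a(12)=423877, a(13)=975812, a(14)=2247642, a(15)=5175277; answer 5175277
Part II: Y1 = 5175277; w = 4; total draws C(15,2) = 105; favorable C(6,2) = 15; P = 1/7; answer 1/7
Part III: Y2 = 1/7; threaded value p + q = 8; m = 33461; 33461 is prime, so its only divisors are 1 and 33461; count = 2; answer 2
Part IV: Y3 = 2; c = -24; cross terms: (-9*-27 - 15*-37)=798, (15*-25 - 26*-27)=327, (26*31 - 28*-25)=1506, (28*-6 - -26*31)=638, (-26*-7 - -24*-6)=38, (-24*-37 - -9*-7)=825; twice the area = |4132| = 4132; area = 2066; boundary points = 2 + 1 + 2 + 1 + 1 + 15 = 22; strictly interior points = area - boundary/2 + 1 = 2056; answer 2056

2056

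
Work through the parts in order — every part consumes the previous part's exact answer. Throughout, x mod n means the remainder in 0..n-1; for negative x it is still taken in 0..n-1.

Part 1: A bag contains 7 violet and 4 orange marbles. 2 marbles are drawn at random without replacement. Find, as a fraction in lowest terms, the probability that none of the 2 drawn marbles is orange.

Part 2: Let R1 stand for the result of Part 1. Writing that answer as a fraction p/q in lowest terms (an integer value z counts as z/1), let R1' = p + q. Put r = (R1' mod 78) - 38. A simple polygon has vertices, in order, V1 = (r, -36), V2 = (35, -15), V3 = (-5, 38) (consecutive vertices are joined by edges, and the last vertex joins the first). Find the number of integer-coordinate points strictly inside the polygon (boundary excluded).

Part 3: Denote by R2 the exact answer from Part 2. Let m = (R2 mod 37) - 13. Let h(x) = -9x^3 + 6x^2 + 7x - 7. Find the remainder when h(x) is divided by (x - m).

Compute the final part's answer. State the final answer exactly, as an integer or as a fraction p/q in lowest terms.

Part 1: total draws C(11,2) = 55; favorable C(7,2) = 21; P = 21/55; answer 21/55
Part 2: R1 = 21/55; threaded value p + q = 76; r = 38; cross terms: (38*-15 - 35*-36)=690, (35*38 - -5*-15)=1255, (-5*-36 - 38*38)=-1264; twice the area = |681| = 681; area = 681/2; boundary points = 3 + 1 + 1 = 5; strictly interior points = area - boundary/2 + 1 = 339; answer 339
Part 3: R2 = 339; m = -7; remainder = value at the root: -9*(-7)^3 + 6*(-7)^2 + 7*(-7)^1 - 7 = (3087) + (294) + (-49) + (-7) = 3325; answer 3325

3325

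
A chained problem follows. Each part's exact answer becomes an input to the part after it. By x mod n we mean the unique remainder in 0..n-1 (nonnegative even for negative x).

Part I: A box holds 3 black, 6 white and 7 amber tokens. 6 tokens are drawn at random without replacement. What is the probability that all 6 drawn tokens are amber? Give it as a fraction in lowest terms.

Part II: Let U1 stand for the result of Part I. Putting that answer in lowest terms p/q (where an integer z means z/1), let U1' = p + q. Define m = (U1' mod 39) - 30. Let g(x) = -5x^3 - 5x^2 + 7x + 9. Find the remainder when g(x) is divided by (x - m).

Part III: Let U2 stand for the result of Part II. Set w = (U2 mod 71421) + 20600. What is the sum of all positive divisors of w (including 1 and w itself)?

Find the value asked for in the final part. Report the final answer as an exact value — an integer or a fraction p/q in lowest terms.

Part I: total draws C(16,6) = 8008; favorable C(7,6) = 7; P = 1/1144; answer 1/1144
Part II: U1 = 1/1144; threaded value p + q = 1145; m = -16; remainder = value at the root: -5*(-16)^3 - 5*(-16)^2 + 7*(-16)^1 + 9 = (20480) + (-1280) + (-112) + (9) = 19097; answer 19097
Part III: U2 = 19097; w = 39697; 39697 = 7 * 53 * 107; sigma = (1 + 7) * (1 + 53) * (1 + 107) = 8 * 54 * 108 = 46656; answer 46656

46656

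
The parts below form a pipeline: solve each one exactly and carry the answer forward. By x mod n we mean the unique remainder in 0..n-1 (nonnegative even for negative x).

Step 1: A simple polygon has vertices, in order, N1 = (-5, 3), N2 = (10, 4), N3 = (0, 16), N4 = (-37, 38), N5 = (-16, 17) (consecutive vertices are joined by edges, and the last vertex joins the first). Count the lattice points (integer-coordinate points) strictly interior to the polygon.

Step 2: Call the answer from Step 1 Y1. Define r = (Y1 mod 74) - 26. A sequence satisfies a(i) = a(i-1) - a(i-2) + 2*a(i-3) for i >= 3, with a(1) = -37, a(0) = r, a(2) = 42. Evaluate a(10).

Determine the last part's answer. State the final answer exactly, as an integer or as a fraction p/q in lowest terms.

Step 1: cross terms: (-5*4 - 10*3)=-50, (10*16 - 0*4)=160, (0*38 - -37*16)=592, (-37*17 - -16*38)=-21, (-16*3 - -5*17)=37; twice the area = |718| = 718; area = 359; boundary points = 1 + 2 + 1 + 21 + 1 = 26; strictly interior points = area - boundary/2 + 1 = 347; answer 347
Step 2: Y1 = 347; r = 25; a(3) = 1*(42) - 1*(-37) + 2*(25) = 129; iterating: a(3)=129, a(4)=13, a(5)=-32, a(6)=213, a(7)=271, a(8)=-6, a(9)=149, a(10)=697; answer 697

697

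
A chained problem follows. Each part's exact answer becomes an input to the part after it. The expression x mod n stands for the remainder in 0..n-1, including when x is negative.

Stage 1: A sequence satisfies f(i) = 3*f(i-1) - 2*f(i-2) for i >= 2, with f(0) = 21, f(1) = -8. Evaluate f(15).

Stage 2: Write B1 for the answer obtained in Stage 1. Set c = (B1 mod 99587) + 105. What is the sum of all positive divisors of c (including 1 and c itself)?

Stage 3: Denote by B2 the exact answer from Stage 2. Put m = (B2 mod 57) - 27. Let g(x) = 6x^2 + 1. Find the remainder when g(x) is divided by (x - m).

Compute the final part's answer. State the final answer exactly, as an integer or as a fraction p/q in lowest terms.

Stage 1: f(2) = 3*(-8) - 2*(21) = -66; iterating: f(2)=-66, f(3)=-182, f(4)=-414, f(5)=-878, f(6)=-1806, f(7)=-3662, f(8)=-7374, f(9)=-14798, f(10)=-29646, f(11)=-59342, f(12)=-118734, f(13)=-237518, f(14)=-475086, f(15)=-950222; answer -950222
Stage 2: B1 = -950222; c = 45753; 45753 = 3 * 101 * 151; sigma = (1 + 3) * (1 + 101) * (1 + 151) = 4 * 102 * 152 = 62016; answer 62016
Stage 3: B2 = 62016; m = -27; remainder = value at the root: 6*(-27)^2 + 1 = (4374) + (1) = 4375; answer 4375

4375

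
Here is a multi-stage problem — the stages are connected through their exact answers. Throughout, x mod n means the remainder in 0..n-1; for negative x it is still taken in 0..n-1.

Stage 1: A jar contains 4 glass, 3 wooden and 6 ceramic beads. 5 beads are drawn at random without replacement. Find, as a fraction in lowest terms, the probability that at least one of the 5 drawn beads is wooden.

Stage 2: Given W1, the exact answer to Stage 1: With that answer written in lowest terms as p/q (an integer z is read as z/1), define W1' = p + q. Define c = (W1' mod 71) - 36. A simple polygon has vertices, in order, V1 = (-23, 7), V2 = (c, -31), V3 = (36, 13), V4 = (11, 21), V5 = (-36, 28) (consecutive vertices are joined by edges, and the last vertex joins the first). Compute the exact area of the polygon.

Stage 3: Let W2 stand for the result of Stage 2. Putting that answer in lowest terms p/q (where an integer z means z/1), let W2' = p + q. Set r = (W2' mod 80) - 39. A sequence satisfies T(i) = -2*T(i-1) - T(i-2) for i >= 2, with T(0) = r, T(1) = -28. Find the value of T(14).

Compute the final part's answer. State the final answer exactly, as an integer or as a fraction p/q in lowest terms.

158

Stage 1: total draws C(13,5) = 1287; complement C(10,5) = 252; favorable 1287 - 252 = 1035; P = 115/143; answer 115/143
Stage 2: W1 = 115/143; threaded value p + q = 258; c = 9; cross terms: (-23*-31 - 9*7)=650, (9*13 - 36*-31)=1233, (36*21 - 11*13)=613, (11*28 - -36*21)=1064, (-36*7 - -23*28)=392; twice the area = |3952| = 3952; area = 1976; answer 1976
Stage 3: W2 = 1976; threaded value p + q = 1977; r = 18; T(2) = -2*(-28) - 1*(18) = 38; iterating: T(2)=38, T(3)=-48, T(4)=58, T(5)=-68, T(6)=78, T(7)=-88, T(8)=98, T(9)=-108, T(10)=118, T(11)=-128, T(12)=138, T(13)=-148, T(14)=158; answer 158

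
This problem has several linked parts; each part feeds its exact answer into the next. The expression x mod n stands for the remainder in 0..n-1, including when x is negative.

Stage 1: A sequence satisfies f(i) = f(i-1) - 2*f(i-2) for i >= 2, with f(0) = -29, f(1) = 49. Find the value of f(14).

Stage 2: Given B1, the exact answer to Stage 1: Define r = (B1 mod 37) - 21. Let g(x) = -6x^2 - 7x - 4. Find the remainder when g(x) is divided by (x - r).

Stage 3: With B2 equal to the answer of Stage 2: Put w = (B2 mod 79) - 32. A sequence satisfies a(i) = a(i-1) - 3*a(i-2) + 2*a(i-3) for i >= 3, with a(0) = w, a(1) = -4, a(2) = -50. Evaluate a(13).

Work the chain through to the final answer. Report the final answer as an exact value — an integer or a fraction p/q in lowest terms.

Stage 1: f(2) = 1*(49) - 2*(-29) = 107; iterating: f(2)=107, f(3)=9, f(4)=-205, f(5)=-223, f(6)=187, f(7)=633, f(8)=259, f(9)=-1007, f(10)=-1525, f(11)=489, f(12)=3539, f(13)=2561, f(14)=-4517; answer -4517
Stage 2: B1 = -4517; r = 13; remainder = value at the root: -6*(13)^2 - 7*(13)^1 - 4 = (-1014) + (-91) + (-4) = -1109; answer -1109
Stage 3: B2 = -1109; w = 44; a(3) = 1*(-50) - 3*(-4) + 2*(44) = 50; iterating: a(3)=50, a(4)=192, a(5)=-58, a(6)=-534, a(7)=24, a(8)=1510, a(9)=370, a(10)=-4112, a(11)=-2202, a(12)=10874, a(13)=9256; answer 9256

9256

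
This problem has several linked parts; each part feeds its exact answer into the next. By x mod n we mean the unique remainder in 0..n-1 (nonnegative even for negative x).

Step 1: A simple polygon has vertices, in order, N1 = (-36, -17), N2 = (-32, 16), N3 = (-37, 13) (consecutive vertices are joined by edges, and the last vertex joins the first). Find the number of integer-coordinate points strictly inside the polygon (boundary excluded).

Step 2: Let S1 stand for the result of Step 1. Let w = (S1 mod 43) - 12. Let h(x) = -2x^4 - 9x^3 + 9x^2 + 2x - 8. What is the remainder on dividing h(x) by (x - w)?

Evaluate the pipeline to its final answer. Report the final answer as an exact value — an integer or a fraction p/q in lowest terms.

-468308

Step 1: cross terms: (-36*16 - -32*-17)=-1120, (-32*13 - -37*16)=176, (-37*-17 - -36*13)=1097; twice the area = |153| = 153; area = 153/2; boundary points = 1 + 1 + 1 = 3; strictly interior points = area - boundary/2 + 1 = 76; answer 76
Step 2: S1 = 76; w = 21; remainder = value at the root: -2*(21)^4 - 9*(21)^3 + 9*(21)^2 + 2*(21)^1 - 8 = (-388962) + (-83349) + (3969) + (42) + (-8) = -468308; answer -468308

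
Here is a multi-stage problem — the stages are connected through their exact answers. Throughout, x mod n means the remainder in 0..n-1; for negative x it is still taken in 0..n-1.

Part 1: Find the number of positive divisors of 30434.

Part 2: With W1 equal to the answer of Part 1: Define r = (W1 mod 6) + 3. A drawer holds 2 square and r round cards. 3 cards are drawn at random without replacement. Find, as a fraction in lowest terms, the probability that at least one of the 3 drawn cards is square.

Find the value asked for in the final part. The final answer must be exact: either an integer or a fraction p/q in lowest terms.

Part 1: 30434 = 2 * 15217; number of divisors = (1+1) * (1+1) = 4; answer 4
Part 2: W1 = 4; r = 7; total draws C(9,3) = 84; complement C(7,3) = 35; favorable 84 - 35 = 49; P = 7/12; answer 7/12

7/12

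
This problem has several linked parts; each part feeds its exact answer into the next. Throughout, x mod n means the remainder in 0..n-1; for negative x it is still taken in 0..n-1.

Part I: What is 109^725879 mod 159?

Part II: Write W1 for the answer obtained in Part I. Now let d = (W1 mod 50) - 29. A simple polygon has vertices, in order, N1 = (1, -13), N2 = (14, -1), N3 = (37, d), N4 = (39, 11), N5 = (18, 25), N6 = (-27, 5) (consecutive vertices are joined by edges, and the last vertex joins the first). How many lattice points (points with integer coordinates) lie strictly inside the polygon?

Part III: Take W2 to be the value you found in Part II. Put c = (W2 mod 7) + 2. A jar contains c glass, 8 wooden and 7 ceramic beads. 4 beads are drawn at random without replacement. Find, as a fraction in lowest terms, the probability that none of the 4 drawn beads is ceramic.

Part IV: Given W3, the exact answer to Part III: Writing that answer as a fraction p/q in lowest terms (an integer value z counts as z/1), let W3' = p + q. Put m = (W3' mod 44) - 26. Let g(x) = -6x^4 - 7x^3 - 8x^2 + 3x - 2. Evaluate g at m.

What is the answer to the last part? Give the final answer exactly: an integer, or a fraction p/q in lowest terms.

Part I: squarings mod 159: 109^1=109, 109^2=115, 109^4=28, 109^8=148, 109^16=121, 109^32=13, 109^64=10, 109^128=100, 109^256=142, 109^512=130, 109^1024=46, 109^2048=49, 109^4096=16, 109^8192=97, 109^16384=28, 109^32768=148, 109^65536=121, 109^131072=13, 109^262144=10, 109^524288=100; 109^725879 = 109^1 * 109^2 * 109^4 * 109^16 * 109^32 * 109^64 * 109^256 * 109^512 * 109^4096 * 109^65536 * 109^131072 * 109^524288 = 127 (mod 159); answer 127
Part II: W1 = 127; d = -2; cross terms: (1*-1 - 14*-13)=181, (14*-2 - 37*-1)=9, (37*11 - 39*-2)=485, (39*25 - 18*11)=777, (18*5 - -27*25)=765, (-27*-13 - 1*5)=346; twice the area = |2563| = 2563; area = 2563/2; boundary points = 1 + 1 + 1 + 7 + 5 + 2 = 17; strictly interior points = area - boundary/2 + 1 = 1274; answer 1274
Part III: W2 = 1274; c = 2; total draws C(17,4) = 2380; favorable C(10,4) = 210; P = 3/34; answer 3/34
Part IV: W3 = 3/34; threaded value p + q = 37; m = 11; -6*(11)^4 - 7*(11)^3 - 8*(11)^2 + 3*(11)^1 - 2 = (-87846) + (-9317) + (-968) + (33) + (-2) = -98100; answer -98100

-98100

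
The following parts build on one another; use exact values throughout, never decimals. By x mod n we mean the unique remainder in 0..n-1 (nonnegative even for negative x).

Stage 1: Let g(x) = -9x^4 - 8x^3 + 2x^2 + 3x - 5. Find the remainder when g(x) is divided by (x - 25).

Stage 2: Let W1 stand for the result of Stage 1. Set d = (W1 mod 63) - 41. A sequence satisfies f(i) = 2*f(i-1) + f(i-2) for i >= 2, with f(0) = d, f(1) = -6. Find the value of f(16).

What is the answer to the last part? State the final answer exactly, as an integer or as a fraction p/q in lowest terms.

Stage 1: remainder = value at the root: -9*(25)^4 - 8*(25)^3 + 2*(25)^2 + 3*(25)^1 - 5 = (-3515625) + (-125000) + (1250) + (75) + (-5) = -3639305; answer -3639305
Stage 2: W1 = -3639305; d = -25; f(2) = 2*(-6) + 1*(-25) = -37; iterating: f(2)=-37, f(3)=-80, f(4)=-197, f(5)=-474, f(6)=-1145, f(7)=-2764, f(8)=-6673, f(9)=-16110, f(10)=-38893, f(11)=-93896, f(12)=-226685, f(13)=-547266, f(14)=-1321217, f(15)=-3189700, f(16)=-7700617; answer -7700617

-7700617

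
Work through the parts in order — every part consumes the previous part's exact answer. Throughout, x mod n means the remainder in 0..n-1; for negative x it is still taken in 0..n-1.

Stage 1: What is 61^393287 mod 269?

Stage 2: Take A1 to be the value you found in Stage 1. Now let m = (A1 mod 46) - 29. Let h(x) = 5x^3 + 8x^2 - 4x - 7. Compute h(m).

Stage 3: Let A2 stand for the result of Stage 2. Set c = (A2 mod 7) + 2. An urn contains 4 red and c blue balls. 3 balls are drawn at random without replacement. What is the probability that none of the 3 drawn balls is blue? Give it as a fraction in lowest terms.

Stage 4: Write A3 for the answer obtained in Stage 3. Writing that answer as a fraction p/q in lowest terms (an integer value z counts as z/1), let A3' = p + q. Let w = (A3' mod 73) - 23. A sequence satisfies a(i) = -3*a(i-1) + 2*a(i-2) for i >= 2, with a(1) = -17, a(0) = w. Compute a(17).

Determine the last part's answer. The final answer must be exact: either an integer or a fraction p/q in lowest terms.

-7241330171

Stage 1: squarings mod 269: 61^1=61, 61^2=224, 61^4=142, 61^8=258, 61^16=121, 61^32=115, 61^64=44, 61^128=53, 61^256=119, 61^512=173, 61^1024=70, 61^2048=58, 61^4096=136, 61^8192=204, 61^16384=190, 61^32768=54, 61^65536=226, 61^131072=235, 61^262144=80; 61^393287 = 61^1 * 61^2 * 61^4 * 61^64 * 61^131072 * 61^262144 = 44 (mod 269); answer 44
Stage 2: A1 = 44; m = 15; 5*(15)^3 + 8*(15)^2 - 4*(15)^1 - 7 = (16875) + (1800) + (-60) + (-7) = 18608; answer 18608
Stage 3: A2 = 18608; c = 4; total draws C(8,3) = 56; favorable C(4,3) = 4; P = 1/14; answer 1/14
Stage 4: A3 = 1/14; threaded value p + q = 15; w = -8; a(2) = -3*(-17) + 2*(-8) = 35; iterating: a(2)=35, a(3)=-139, a(4)=487, a(5)=-1739, a(6)=6191, a(7)=-22051, a(8)=78535, a(9)=-279707, a(10)=996191, a(11)=-3547987, a(12)=12636343, a(13)=-45005003, a(14)=160287695, a(15)=-570873091, a(16)=2033194663, a(17)=-7241330171; answer -7241330171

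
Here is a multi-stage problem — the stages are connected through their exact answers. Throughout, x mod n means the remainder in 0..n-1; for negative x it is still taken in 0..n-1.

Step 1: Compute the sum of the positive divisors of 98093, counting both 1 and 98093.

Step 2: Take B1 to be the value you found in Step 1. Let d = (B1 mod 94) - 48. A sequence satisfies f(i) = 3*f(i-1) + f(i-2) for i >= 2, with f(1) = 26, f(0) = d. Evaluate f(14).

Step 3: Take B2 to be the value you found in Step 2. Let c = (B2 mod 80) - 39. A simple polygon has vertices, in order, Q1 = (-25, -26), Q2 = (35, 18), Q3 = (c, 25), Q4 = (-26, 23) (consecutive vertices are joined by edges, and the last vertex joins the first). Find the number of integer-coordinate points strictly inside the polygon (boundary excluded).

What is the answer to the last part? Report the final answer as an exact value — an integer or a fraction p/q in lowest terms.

Step 1: 98093 = 233 * 421; sigma = (1 + 233) * (1 + 421) = 234 * 422 = 98748; answer 98748
Step 2: B1 = 98748; d = 0; f(2) = 3*(26) + 1*(0) = 78; iterating: f(2)=78, f(3)=260, f(4)=858, f(5)=2834, f(6)=9360, f(7)=30914, f(8)=102102, f(9)=337220, f(10)=1113762, f(11)=3678506, f(12)=12149280, f(13)=40126346, f(14)=132528318; answer 132528318
Step 3: B2 = 132528318; c = 39; cross terms: (-25*18 - 35*-26)=460, (35*25 - 39*18)=173, (39*23 - -26*25)=1547, (-26*-26 - -25*23)=1251; twice the area = |3431| = 3431; area = 3431/2; boundary points = 4 + 1 + 1 + 1 = 7; strictly interior points = area - boundary/2 + 1 = 1713; answer 1713

1713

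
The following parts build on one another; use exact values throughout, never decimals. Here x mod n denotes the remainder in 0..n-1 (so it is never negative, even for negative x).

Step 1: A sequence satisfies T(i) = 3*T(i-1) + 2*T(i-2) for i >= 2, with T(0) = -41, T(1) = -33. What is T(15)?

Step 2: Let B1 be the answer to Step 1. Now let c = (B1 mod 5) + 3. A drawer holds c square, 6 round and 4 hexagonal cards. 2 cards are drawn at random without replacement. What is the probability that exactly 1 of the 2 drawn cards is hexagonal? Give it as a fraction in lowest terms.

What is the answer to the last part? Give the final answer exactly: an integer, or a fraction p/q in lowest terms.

13/34

Step 1: T(2) = 3*(-33) + 2*(-41) = -181; iterating: T(2)=-181, T(3)=-609, T(4)=-2189, T(5)=-7785, T(6)=-27733, T(7)=-98769, T(8)=-351773, T(9)=-1252857, T(10)=-4462117, T(11)=-15892065, T(12)=-56600429, T(13)=-201585417, T(14)=-717957109, T(15)=-2557042161; answer -2557042161
Step 2: B1 = -2557042161; c = 7; total draws C(17,2) = 136; favorable C(4,1)*C(13,1) = 52; P = 13/34; answer 13/34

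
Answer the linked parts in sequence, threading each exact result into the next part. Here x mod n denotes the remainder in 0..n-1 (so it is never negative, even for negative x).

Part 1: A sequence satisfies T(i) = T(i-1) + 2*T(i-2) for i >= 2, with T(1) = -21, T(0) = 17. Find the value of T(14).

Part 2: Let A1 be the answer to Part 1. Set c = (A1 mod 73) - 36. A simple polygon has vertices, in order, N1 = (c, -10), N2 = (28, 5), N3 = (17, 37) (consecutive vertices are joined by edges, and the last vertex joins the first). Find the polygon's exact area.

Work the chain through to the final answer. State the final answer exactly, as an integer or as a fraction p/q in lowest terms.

Part 1: T(2) = 1*(-21) + 2*(17) = 13; iterating: T(2)=13, T(3)=-29, T(4)=-3, T(5)=-61, T(6)=-67, T(7)=-189, T(8)=-323, T(9)=-701, T(10)=-1347, T(11)=-2749, T(12)=-5443, T(13)=-10941, T(14)=-21827; answer -21827
Part 2: A1 = -21827; c = -36; cross terms: (-36*5 - 28*-10)=100, (28*37 - 17*5)=951, (17*-10 - -36*37)=1162; twice the area = |2213| = 2213; area = 2213/2; answer 2213/2

2213/2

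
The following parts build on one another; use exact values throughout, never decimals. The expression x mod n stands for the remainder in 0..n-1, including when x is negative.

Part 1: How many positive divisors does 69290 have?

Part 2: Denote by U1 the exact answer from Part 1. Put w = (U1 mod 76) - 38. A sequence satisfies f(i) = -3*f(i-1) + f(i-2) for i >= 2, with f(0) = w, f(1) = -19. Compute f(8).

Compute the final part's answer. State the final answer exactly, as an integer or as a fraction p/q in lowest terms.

57967

Part 1: 69290 = 2 * 5 * 13^2 * 41; number of divisors = (1+1) * (1+1) * (2+1) * (1+1) = 24; answer 24
Part 2: U1 = 24; w = -14; f(2) = -3*(-19) + 1*(-14) = 43; iterating: f(2)=43, f(3)=-148, f(4)=487, f(5)=-1609, f(6)=5314, f(7)=-17551, f(8)=57967; answer 57967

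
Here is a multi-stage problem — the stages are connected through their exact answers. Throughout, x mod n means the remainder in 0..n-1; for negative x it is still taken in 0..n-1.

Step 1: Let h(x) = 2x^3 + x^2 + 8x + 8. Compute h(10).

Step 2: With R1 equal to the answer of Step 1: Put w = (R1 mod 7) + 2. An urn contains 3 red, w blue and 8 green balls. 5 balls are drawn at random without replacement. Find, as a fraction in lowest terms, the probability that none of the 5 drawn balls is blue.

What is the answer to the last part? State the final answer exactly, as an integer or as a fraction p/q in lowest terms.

33/442

Step 1: 2*(10)^3 + 1*(10)^2 + 8*(10)^1 + 8 = (2000) + (100) + (80) + (8) = 2188; answer 2188
Step 2: R1 = 2188; w = 6; total draws C(17,5) = 6188; favorable C(11,5) = 462; P = 33/442; answer 33/442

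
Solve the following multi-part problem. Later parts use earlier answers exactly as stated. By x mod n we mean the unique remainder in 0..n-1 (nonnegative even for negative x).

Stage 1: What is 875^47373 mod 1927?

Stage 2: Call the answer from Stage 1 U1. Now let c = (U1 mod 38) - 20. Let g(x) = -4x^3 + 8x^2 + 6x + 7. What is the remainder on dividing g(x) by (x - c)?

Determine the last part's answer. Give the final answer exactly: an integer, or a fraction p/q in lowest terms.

Stage 1: squarings mod 1927: 875^1=875, 875^2=606, 875^4=1106, 875^8=1518, 875^16=1559, 875^32=534, 875^64=1887, 875^128=1600, 875^256=944, 875^512=862, 875^1024=1149, 875^2048=206, 875^4096=42, 875^8192=1764, 875^16384=1518, 875^32768=1559; 875^47373 = 875^1 * 875^4 * 875^8 * 875^256 * 875^2048 * 875^4096 * 875^8192 * 875^32768 = 1872 (mod 1927); answer 1872
Stage 2: U1 = 1872; c = -10; remainder = value at the root: -4*(-10)^3 + 8*(-10)^2 + 6*(-10)^1 + 7 = (4000) + (800) + (-60) + (7) = 4747; answer 4747

4747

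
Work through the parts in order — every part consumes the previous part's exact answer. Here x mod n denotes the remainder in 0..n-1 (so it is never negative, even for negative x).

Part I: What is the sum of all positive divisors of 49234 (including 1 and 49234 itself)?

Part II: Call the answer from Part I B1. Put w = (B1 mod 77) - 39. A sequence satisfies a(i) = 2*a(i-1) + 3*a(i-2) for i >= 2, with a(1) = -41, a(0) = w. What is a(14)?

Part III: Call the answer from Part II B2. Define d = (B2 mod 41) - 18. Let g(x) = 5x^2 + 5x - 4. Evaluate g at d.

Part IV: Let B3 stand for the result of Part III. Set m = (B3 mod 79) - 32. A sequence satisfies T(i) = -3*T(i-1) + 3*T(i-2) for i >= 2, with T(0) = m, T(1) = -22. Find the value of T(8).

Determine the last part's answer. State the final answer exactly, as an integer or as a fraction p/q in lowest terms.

256527

Part I: 49234 = 2 * 103 * 239; sigma = (1 + 2) * (1 + 103) * (1 + 239) = 3 * 104 * 240 = 74880; answer 74880
Part II: B1 = 74880; w = -3; a(2) = 2*(-41) + 3*(-3) = -91; iterating: a(2)=-91, a(3)=-305, a(4)=-883, a(5)=-2681, a(6)=-8011, a(7)=-24065, a(8)=-72163, a(9)=-216521, a(10)=-649531, a(11)=-1948625, a(12)=-5845843, a(13)=-17537561, a(14)=-52612651; answer -52612651
Part III: B2 = -52612651; d = 7; 5*(7)^2 + 5*(7)^1 - 4 = (245) + (35) + (-4) = 276; answer 276
Part IV: B3 = 276; m = 7; T(2) = -3*(-22) + 3*(7) = 87; iterating: T(2)=87, T(3)=-327, T(4)=1242, T(5)=-4707, T(6)=17847, T(7)=-67662, T(8)=256527; answer 256527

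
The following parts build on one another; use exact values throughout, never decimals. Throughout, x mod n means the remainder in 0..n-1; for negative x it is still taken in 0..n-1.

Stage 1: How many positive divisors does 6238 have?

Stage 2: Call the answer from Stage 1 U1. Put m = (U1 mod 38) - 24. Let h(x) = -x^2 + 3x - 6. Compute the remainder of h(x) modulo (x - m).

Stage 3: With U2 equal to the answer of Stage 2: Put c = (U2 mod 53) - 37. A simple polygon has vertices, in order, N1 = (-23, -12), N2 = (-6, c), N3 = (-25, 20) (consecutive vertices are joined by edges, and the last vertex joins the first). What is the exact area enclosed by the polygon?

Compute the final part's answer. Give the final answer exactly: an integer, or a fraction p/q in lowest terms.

258

Stage 1: 6238 = 2 * 3119; number of divisors = (1+1) * (1+1) = 4; answer 4
Stage 2: U1 = 4; m = -20; remainder = value at the root: -1*(-20)^2 + 3*(-20)^1 - 6 = (-400) + (-60) + (-6) = -466; answer -466
Stage 3: U2 = -466; c = -26; cross terms: (-23*-26 - -6*-12)=526, (-6*20 - -25*-26)=-770, (-25*-12 - -23*20)=760; twice the area = |516| = 516; area = 258; answer 258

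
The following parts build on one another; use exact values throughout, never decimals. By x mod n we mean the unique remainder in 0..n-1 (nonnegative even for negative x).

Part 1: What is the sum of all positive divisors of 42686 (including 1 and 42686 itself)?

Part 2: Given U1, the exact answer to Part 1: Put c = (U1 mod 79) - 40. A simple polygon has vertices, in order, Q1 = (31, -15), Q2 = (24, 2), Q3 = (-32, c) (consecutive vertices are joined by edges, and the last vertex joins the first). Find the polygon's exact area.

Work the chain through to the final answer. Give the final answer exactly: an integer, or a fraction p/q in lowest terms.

Part 1: 42686 = 2 * 7 * 3049; sigma = (1 + 2) * (1 + 7) * (1 + 3049) = 3 * 8 * 3050 = 73200; answer 73200
Part 2: U1 = 73200; c = 6; cross terms: (31*2 - 24*-15)=422, (24*6 - -32*2)=208, (-32*-15 - 31*6)=294; twice the area = |924| = 924; area = 462; answer 462

462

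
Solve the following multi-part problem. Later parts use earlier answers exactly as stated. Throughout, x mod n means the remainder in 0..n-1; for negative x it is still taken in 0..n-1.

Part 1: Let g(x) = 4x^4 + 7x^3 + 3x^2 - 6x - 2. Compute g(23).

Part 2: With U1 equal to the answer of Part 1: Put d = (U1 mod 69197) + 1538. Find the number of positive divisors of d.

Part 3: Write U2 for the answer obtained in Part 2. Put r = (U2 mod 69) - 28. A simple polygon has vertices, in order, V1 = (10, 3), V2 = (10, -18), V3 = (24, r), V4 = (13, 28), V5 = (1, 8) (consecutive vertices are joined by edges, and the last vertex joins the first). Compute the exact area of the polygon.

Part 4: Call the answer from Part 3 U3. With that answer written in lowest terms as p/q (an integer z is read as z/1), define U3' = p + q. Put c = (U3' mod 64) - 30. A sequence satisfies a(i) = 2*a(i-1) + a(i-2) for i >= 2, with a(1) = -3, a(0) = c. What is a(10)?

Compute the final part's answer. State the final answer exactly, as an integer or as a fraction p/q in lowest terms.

-29789

Part 1: 4*(23)^4 + 7*(23)^3 + 3*(23)^2 - 6*(23)^1 - 2 = (1119364) + (85169) + (1587) + (-138) + (-2) = 1205980; answer 1205980
Part 2: U1 = 1205980; d = 31169; 31169 = 71 * 439; number of divisors = (1+1) * (1+1) = 4; answer 4
Part 3: U2 = 4; r = -24; cross terms: (10*-18 - 10*3)=-210, (10*-24 - 24*-18)=192, (24*28 - 13*-24)=984, (13*8 - 1*28)=76, (1*3 - 10*8)=-77; twice the area = |965| = 965; area = 965/2; answer 965/2
Part 4: U3 = 965/2; threaded value p + q = 967; c = -23; a(2) = 2*(-3) + 1*(-23) = -29; iterating: a(2)=-29, a(3)=-61, a(4)=-151, a(5)=-363, a(6)=-877, a(7)=-2117, a(8)=-5111, a(9)=-12339, a(10)=-29789; answer -29789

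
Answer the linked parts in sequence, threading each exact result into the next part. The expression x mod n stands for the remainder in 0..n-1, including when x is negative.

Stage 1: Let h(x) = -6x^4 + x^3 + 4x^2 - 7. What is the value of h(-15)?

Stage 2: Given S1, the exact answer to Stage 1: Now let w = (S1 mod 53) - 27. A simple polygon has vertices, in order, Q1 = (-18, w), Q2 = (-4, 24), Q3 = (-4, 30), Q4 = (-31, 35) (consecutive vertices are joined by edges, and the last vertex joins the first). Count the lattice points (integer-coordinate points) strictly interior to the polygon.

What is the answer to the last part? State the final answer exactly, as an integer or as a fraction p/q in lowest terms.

Stage 1: -6*(-15)^4 + 1*(-15)^3 + 4*(-15)^2 - 7 = (-303750) + (-3375) + (900) + (-7) = -306232; answer -306232
Stage 2: S1 = -306232; w = -25; cross terms: (-18*24 - -4*-25)=-532, (-4*30 - -4*24)=-24, (-4*35 - -31*30)=790, (-31*-25 - -18*35)=1405; twice the area = |1639| = 1639; area = 1639/2; boundary points = 7 + 6 + 1 + 1 = 15; strictly interior points = area - boundary/2 + 1 = 813; answer 813

813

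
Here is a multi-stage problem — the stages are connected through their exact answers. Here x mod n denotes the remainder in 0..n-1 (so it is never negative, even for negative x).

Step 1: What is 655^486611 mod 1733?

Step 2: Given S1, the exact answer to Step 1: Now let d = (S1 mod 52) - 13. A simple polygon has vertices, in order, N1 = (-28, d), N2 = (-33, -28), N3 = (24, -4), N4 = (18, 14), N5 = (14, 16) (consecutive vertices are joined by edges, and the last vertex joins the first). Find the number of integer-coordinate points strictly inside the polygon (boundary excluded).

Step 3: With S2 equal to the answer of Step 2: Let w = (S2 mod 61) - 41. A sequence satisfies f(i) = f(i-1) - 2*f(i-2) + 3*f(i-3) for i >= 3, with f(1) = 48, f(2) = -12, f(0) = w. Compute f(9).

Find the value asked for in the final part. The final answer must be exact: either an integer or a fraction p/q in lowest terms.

1044

Step 1: squarings mod 1733: 655^1=655, 655^2=974, 655^4=725, 655^8=526, 655^16=1129, 655^32=886, 655^64=1680, 655^128=1076, 655^256=132, 655^512=94, 655^1024=171, 655^2048=1513, 655^4096=1609, 655^8192=1512, 655^16384=317, 655^32768=1708, 655^65536=625, 655^131072=700, 655^262144=1294; 655^486611 = 655^1 * 655^2 * 655^16 * 655^64 * 655^128 * 655^1024 * 655^2048 * 655^8192 * 655^16384 * 655^65536 * 655^131072 * 655^262144 = 1248 (mod 1733); answer 1248
Step 2: S1 = 1248; d = -13; cross terms: (-28*-28 - -33*-13)=355, (-33*-4 - 24*-28)=804, (24*14 - 18*-4)=408, (18*16 - 14*14)=92, (14*-13 - -28*16)=266; twice the area = |1925| = 1925; area = 1925/2; boundary points = 5 + 3 + 6 + 2 + 1 = 17; strictly interior points = area - boundary/2 + 1 = 955; answer 955
Step 3: S2 = 955; w = -1; f(3) = 1*(-12) - 2*(48) + 3*(-1) = -111; iterating: f(3)=-111, f(4)=57, f(5)=243, f(6)=-204, f(7)=-519, f(8)=618, f(9)=1044; answer 1044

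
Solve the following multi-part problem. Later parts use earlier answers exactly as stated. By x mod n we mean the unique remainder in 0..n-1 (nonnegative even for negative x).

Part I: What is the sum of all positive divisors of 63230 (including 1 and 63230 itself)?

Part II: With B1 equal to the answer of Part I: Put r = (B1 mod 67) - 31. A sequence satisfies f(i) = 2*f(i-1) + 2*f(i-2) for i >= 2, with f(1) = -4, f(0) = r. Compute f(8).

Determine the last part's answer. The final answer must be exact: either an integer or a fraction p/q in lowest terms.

Part I: 63230 = 2 * 5 * 6323; sigma = (1 + 2) * (1 + 5) * (1 + 6323) = 3 * 6 * 6324 = 113832; answer 113832
Part II: B1 = 113832; r = 35; f(2) = 2*(-4) + 2*(35) = 62; iterating: f(2)=62, f(3)=116, f(4)=356, f(5)=944, f(6)=2600, f(7)=7088, f(8)=19376; answer 19376

19376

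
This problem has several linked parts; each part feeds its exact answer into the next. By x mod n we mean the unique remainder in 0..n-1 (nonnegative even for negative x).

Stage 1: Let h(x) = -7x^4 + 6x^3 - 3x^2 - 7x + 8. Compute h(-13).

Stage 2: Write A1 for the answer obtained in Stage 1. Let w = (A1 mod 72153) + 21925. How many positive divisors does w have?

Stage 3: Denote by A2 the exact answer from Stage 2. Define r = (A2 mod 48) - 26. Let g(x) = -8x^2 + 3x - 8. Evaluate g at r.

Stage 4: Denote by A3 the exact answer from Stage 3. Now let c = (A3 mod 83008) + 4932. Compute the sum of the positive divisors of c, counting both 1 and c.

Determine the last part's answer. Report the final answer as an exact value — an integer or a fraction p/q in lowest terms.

209664

Stage 1: -7*(-13)^4 + 6*(-13)^3 - 3*(-13)^2 - 7*(-13)^1 + 8 = (-199927) + (-13182) + (-507) + (91) + (8) = -213517; answer -213517
Stage 2: A1 = -213517; w = 24867; 24867 = 3^4 * 307; number of divisors = (4+1) * (1+1) = 10; answer 10
Stage 3: A2 = 10; r = -16; -8*(-16)^2 + 3*(-16)^1 - 8 = (-2048) + (-48) + (-8) = -2104; answer -2104
Stage 4: A3 = -2104; c = 85836; 85836 = 2^2 * 3 * 23 * 311; sigma = (1 + 2 + 4) * (1 + 3) * (1 + 23) * (1 + 311) = 7 * 4 * 24 * 312 = 209664; answer 209664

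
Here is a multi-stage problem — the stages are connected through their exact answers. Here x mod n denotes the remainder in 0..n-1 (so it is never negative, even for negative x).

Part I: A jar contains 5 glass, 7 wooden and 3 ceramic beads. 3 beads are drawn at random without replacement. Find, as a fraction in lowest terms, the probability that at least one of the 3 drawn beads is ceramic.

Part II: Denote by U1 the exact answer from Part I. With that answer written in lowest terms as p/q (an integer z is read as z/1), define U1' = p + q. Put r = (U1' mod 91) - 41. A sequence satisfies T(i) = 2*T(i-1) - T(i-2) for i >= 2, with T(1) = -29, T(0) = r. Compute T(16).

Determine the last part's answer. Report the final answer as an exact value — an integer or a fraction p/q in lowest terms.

-554

Part I: total draws C(15,3) = 455; complement C(12,3) = 220; favorable 455 - 220 = 235; P = 47/91; answer 47/91
Part II: U1 = 47/91; threaded value p + q = 138; r = 6; T(2) = 2*(-29) - 1*(6) = -64; iterating: T(2)=-64, T(3)=-99, T(4)=-134, T(5)=-169, T(6)=-204, T(7)=-239, T(8)=-274, T(9)=-309, T(10)=-344, T(11)=-379, T(12)=-414, T(13)=-449, T(14)=-484, T(15)=-519, T(16)=-554; answer -554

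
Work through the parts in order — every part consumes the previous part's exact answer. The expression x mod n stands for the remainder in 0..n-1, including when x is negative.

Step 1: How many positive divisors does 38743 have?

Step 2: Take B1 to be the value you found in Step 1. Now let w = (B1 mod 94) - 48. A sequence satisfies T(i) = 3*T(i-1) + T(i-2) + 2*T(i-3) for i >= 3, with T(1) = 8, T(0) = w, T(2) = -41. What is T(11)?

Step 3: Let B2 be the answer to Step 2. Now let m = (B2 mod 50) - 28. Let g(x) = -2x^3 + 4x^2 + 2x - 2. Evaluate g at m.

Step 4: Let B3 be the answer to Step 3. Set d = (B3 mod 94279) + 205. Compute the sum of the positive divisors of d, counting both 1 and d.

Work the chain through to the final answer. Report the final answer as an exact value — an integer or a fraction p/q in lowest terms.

Step 1: 38743 = 17 * 43 * 53; number of divisors = (1+1) * (1+1) * (1+1) = 8; answer 8
Step 2: B1 = 8; w = -40; T(3) = 3*(-41) + 1*(8) + 2*(-40) = -195; iterating: T(3)=-195, T(4)=-610, T(5)=-2107, T(6)=-7321, T(7)=-25290, T(8)=-87405, T(9)=-302147, T(10)=-1044426, T(11)=-3610235; answer -3610235
Step 3: B2 = -3610235; m = -13; -2*(-13)^3 + 4*(-13)^2 + 2*(-13)^1 - 2 = (4394) + (676) + (-26) + (-2) = 5042; answer 5042
Step 4: B3 = 5042; d = 5247; 5247 = 3^2 * 11 * 53; sigma = (1 + 3 + 9) * (1 + 11) * (1 + 53) = 13 * 12 * 54 = 8424; answer 8424

8424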